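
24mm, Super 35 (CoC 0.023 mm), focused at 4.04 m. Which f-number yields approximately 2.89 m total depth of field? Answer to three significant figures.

Write h = H − f = f²/(N·c). The thin-lens limits are Dn = s·h/(h + (s−f)) and Df = s·h/(h − (s−f)), so DoF = Df − Dn = 2·s·(s−f)·h / (h² − (s−f)²).
That is a quadratic in h: DoF·h² − 2·s·(s−f)·h − DoF·(s−f)² = 0 ⇒ h = (s−f)·(s + √(s² + DoF²)) / DoF = 4016 × (4040 + √(4040² + 2890²)) / 2890 = 4016 × (4040 + 4967.26) / 2890 ≈ 12517 mm.
Then N = f²/(c·h) = 24² / (0.023 × 12517) = 576 / 287.88 ≈ 2.00.

f/2.00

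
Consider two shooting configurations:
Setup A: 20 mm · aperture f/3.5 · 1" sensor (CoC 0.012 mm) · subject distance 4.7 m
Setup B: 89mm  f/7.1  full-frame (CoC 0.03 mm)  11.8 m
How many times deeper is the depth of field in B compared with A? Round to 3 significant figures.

1.35

Setup A: H = 20²/(3.5×0.012) + 20 ≈ 9543.8 mm; DoF = Df − Dn = 9241.1 − 3151.4 ≈ 6089.7 mm.
Setup B: H = 89²/(7.1×0.03) + 89 ≈ 37276.8 mm; DoF = Df − Dn = 17224.1 − 8974.0 ≈ 8250.1 mm.
Ratio = 8250.1 / 6089.7 ≈ 1.35.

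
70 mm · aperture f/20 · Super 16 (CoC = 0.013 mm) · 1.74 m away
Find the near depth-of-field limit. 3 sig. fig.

Hyperfocal distance H = f²/(N·c) + f = 70²/(20 × 0.013) + 70 = 4900/0.26 + 70 ≈ 18916.2 mm ≈ 18.92 m.
Near limit Dn = s·(H − f)/(H + s − 2f) = 1740 × (18916.2 − 70) / (18916.2 + 1740 − 2 × 70) = 1740 × 18846.2 / 20516.2 ≈ 1598.4 mm ≈ 1.60 m.

1.60 m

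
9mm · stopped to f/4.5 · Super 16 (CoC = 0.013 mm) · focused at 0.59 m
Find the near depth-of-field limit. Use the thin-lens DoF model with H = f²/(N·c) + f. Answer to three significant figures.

Hyperfocal distance H = f²/(N·c) + f = 9²/(4.5 × 0.013) + 9 = 81/0.0585 + 9 ≈ 1393.6 mm ≈ 1.394 m.
Near limit Dn = s·(H − f)/(H + s − 2f) = 590 × (1393.6 − 9) / (1393.6 + 590 − 2 × 9) = 590 × 1384.6 / 1965.6 ≈ 415.61 mm.

416 mm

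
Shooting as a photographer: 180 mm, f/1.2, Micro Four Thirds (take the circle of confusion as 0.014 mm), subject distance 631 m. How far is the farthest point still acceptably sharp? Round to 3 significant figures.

938 m

Hyperfocal distance H = f²/(N·c) + f = 180²/(1.2 × 0.014) + 180 = 32400/0.0168 + 180 ≈ 1928751.4 mm ≈ 1929 m.
Far limit Df = s·(H − f)/(H − s) = 631000 × (1928751.4 − 180) / (1928751.4 − 631000) = 631000 × 1928571.4 / 1297751.4 ≈ 937721 mm ≈ 938 m.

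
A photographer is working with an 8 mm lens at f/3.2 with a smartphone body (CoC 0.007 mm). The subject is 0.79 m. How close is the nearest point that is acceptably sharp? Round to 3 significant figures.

Hyperfocal distance H = f²/(N·c) + f = 8²/(3.2 × 0.007) + 8 = 64/0.0224 + 8 ≈ 2865.1 mm ≈ 2.865 m.
Near limit Dn = s·(H − f)/(H + s − 2f) = 790 × (2865.1 − 8) / (2865.1 + 790 − 2 × 8) = 790 × 2857.1 / 3639.1 ≈ 620.24 mm ≈ 0.620 m.

0.620 m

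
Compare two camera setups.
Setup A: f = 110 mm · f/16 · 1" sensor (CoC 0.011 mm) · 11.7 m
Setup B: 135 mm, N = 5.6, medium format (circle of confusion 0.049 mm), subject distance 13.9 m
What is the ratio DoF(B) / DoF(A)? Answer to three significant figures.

Setup A: H = 110²/(16×0.011) + 110 ≈ 68860.0 mm; DoF = Df − Dn = 14072.3 − 10012.1 ≈ 4060.2 mm.
Setup B: H = 135²/(5.6×0.049) + 135 ≈ 66552.6 mm; DoF = Df − Dn = 17533.9 − 11513.8 ≈ 6020.1 mm.
Ratio = 6020.1 / 4060.2 ≈ 1.48.

1.48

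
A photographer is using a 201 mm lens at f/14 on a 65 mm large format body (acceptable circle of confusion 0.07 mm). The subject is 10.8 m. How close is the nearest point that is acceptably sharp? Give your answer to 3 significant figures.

8.59 m

Hyperfocal distance H = f²/(N·c) + f = 201²/(14 × 0.07) + 201 = 40401/0.98 + 201 ≈ 41426.5 mm ≈ 41.43 m.
Near limit Dn = s·(H − f)/(H + s − 2f) = 10800 × (41426.5 − 201) / (41426.5 + 10800 − 2 × 201) = 10800 × 41225.5 / 51824.5 ≈ 8591.2 mm ≈ 8.59 m.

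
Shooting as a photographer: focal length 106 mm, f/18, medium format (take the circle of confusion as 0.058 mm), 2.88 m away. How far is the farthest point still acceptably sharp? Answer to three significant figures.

Hyperfocal distance H = f²/(N·c) + f = 106²/(18 × 0.058) + 106 = 11236/1.044 + 106 ≈ 10868.5 mm ≈ 10.87 m.
Far limit Df = s·(H − f)/(H − s) = 2880 × (10868.5 − 106) / (10868.5 − 2880) = 2880 × 10762.5 / 7988.5 ≈ 3880.1 mm ≈ 3.88 m.

3.88 m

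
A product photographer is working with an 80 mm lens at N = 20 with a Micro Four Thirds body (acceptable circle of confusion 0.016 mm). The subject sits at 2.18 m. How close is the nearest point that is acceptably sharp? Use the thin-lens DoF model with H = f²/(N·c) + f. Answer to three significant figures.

1.97 m

Hyperfocal distance H = f²/(N·c) + f = 80²/(20 × 0.016) + 80 = 6400/0.32 + 80 ≈ 20080.0 mm ≈ 20.08 m.
Near limit Dn = s·(H − f)/(H + s − 2f) = 2180 × (20080.0 − 80) / (20080.0 + 2180 − 2 × 80) = 2180 × 20000.0 / 22100.0 ≈ 1972.9 mm ≈ 1.97 m.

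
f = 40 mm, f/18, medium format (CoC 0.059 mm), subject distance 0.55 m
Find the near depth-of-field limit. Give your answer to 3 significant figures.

Hyperfocal distance H = f²/(N·c) + f = 40²/(18 × 0.059) + 40 = 1600/1.062 + 40 ≈ 1546.6 mm ≈ 1.547 m.
Near limit Dn = s·(H − f)/(H + s − 2f) = 550 × (1546.6 − 40) / (1546.6 + 550 − 2 × 40) = 550 × 1506.6 / 2016.6 ≈ 410.90 mm.

411 mm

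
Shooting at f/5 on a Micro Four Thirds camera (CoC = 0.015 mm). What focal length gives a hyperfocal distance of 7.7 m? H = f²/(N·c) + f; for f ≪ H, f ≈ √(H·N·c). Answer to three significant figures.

From H = f²/(N·c) + f, with f ≪ H: f ≈ √(H·N·c) = √(7700 × 5 × 0.015) = √577.50 ≈ 24.03 mm.
The +f correction barely moves this — solving exactly, f² + N·c·f − N·c·H = 0 ⇒ f = (−N·c + √((N·c)² + 4·N·c·H))/2 = (−0.075 + √2310.0)/2 ≈ 23.994 mm, so f ≈ 24.0 mm.

24.0 mm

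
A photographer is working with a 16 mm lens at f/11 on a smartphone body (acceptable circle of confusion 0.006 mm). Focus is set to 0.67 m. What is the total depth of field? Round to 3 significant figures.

233 mm

Hyperfocal distance H = f²/(N·c) + f = 16²/(11 × 0.006) + 16 = 256/0.066 + 16 ≈ 3894.8 mm ≈ 3.895 m.
Near limit Dn = s·(H − f)/(H + s − 2f) = 670 × (3894.8 − 16) / (3894.8 + 670 − 2 × 16) = 670 × 3878.8 / 4532.8 ≈ 573.33 mm.
Far limit Df = s·(H − f)/(H − s) = 670 × (3894.8 − 16) / (3894.8 − 670) = 670 × 3878.8 / 3224.8 ≈ 805.88 mm.
Depth of field = Df − Dn = 805.88 − 573.33 ≈ 232.55 mm.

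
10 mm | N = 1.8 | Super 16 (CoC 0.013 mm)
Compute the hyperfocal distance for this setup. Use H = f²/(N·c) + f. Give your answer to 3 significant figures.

4.28 m

Hyperfocal distance H = f²/(N·c) + f = 10²/(1.8 × 0.013) + 10 = 100/0.0234 + 10 ≈ 4283.5 mm ≈ 4.28 m.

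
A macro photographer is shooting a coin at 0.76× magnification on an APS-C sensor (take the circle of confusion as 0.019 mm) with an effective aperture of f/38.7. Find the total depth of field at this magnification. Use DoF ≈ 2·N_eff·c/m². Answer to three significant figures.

At magnification m, DoF ≈ 2·N_eff·c/m² = 2 × 38.7 × 0.019 / 0.76² = 1.471 / 0.5776 ≈ 2.55 mm.

2.55 mm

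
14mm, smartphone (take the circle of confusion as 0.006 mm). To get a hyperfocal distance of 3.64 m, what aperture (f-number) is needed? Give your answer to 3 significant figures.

f/9.01

Rearrange H = f²/(N·c) + f for N: N = f² / ((H − f)·c).
N = 14² / ((3640 − 14) × 0.006) = 196 / 21.76 ≈ 9.01.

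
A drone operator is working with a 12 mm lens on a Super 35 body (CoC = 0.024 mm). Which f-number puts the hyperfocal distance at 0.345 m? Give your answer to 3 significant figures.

f/18

Rearrange H = f²/(N·c) + f for N: N = f² / ((H − f)·c).
N = 12² / ((345 − 12) × 0.024) = 144 / 7.992 ≈ 18.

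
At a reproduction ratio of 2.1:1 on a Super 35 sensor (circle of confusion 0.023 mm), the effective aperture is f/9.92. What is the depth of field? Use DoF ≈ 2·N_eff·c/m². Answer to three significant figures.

At magnification m, DoF ≈ 2·N_eff·c/m² = 2 × 9.92 × 0.023 / 2.1² = 0.4563 / 4.41 ≈ 0.103 mm.

0.103 mm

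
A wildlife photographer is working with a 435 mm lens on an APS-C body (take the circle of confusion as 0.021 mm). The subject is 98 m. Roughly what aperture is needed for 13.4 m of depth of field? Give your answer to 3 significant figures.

Write h = H − f = f²/(N·c). The thin-lens limits are Dn = s·h/(h + (s−f)) and Df = s·h/(h − (s−f)), so DoF = Df − Dn = 2·s·(s−f)·h / (h² − (s−f)²).
That is a quadratic in h: DoF·h² − 2·s·(s−f)·h − DoF·(s−f)² = 0 ⇒ h = (s−f)·(s + √(s² + DoF²)) / DoF = 97565 × (98000 + √(98000² + 13400²)) / 13400 = 97565 × (98000 + 98911.9) / 13400 ≈ 1433710 mm.
Then N = f²/(c·h) = 435² / (0.021 × 1433710) = 189225 / 30108 ≈ 6.28.

f/6.28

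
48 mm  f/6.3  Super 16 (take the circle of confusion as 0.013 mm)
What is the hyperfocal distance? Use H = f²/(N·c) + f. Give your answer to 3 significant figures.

Hyperfocal distance H = f²/(N·c) + f = 48²/(6.3 × 0.013) + 48 = 2304/0.0819 + 48 ≈ 28179.9 mm ≈ 28.2 m.

28.2 m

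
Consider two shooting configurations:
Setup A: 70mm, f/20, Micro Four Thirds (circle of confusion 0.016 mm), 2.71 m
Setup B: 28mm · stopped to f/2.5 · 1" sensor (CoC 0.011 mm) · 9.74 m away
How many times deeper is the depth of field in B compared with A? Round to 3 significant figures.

7.80

Setup A: H = 70²/(20×0.016) + 70 ≈ 15382.5 mm; DoF = Df − Dn = 3274.56 − 2311.48 ≈ 963.08 mm.
Setup B: H = 28²/(2.5×0.011) + 28 ≈ 28537.1 mm; DoF = Df − Dn = 14772.4 − 7265.1 ≈ 7507.3 mm.
Ratio = 7507.3 / 963.08 ≈ 7.80.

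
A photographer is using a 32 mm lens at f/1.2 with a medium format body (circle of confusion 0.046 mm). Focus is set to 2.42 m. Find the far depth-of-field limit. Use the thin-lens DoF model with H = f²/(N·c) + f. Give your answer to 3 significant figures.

2.78 m

Hyperfocal distance H = f²/(N·c) + f = 32²/(1.2 × 0.046) + 32 = 1024/0.0552 + 32 ≈ 18582.7 mm ≈ 18.58 m.
Far limit Df = s·(H − f)/(H − s) = 2420 × (18582.7 − 32) / (18582.7 − 2420) = 2420 × 18550.7 / 16162.7 ≈ 2777.5 mm ≈ 2.78 m.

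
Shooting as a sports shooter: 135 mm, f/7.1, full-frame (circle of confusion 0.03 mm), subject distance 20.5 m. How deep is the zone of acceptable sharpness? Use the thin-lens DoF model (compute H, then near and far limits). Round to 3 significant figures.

Hyperfocal distance H = f²/(N·c) + f = 135²/(7.1 × 0.03) + 135 = 18225/0.213 + 135 ≈ 85698.4 mm ≈ 85.70 m.
Near limit Dn = s·(H − f)/(H + s − 2f) = 20500 × (85698.4 − 135) / (85698.4 + 20500 − 2 × 135) = 20500 × 85563.4 / 105928.4 ≈ 16559 mm.
Far limit Df = s·(H − f)/(H − s) = 20500 × (85698.4 − 135) / (85698.4 − 20500) = 20500 × 85563.4 / 65198.4 ≈ 26903 mm.
Depth of field = Df − Dn = 26903 − 16559 ≈ 10344 mm ≈ 10.3 m.

10.3 m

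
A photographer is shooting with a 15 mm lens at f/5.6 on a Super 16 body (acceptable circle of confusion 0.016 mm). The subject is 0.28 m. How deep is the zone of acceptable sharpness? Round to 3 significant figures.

59.8 mm

Hyperfocal distance H = f²/(N·c) + f = 15²/(5.6 × 0.016) + 15 = 225/0.0896 + 15 ≈ 2526.2 mm ≈ 2.526 m.
Near limit Dn = s·(H − f)/(H + s − 2f) = 280 × (2526.2 − 15) / (2526.2 + 280 − 2 × 15) = 280 × 2511.2 / 2776.2 ≈ 253.272 mm.
Far limit Df = s·(H − f)/(H − s) = 280 × (2526.2 − 15) / (2526.2 − 280) = 280 × 2511.2 / 2246.2 ≈ 313.034 mm.
Depth of field = Df − Dn = 313.034 − 253.272 ≈ 59.762 mm.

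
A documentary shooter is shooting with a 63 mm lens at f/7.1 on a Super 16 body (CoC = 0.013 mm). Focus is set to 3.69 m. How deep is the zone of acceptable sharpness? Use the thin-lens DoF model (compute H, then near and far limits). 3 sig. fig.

0.627 m

Hyperfocal distance H = f²/(N·c) + f = 63²/(7.1 × 0.013) + 63 = 3969/0.0923 + 63 ≈ 43064.1 mm ≈ 43.06 m.
Near limit Dn = s·(H − f)/(H + s − 2f) = 3690 × (43064.1 − 63) / (43064.1 + 3690 − 2 × 63) = 3690 × 43001.1 / 46628.1 ≈ 3402.97 mm.
Far limit Df = s·(H − f)/(H − s) = 3690 × (43064.1 − 63) / (43064.1 − 3690) = 3690 × 43001.1 / 39374.1 ≈ 4029.91 mm.
Depth of field = Df − Dn = 4029.91 − 3402.97 ≈ 626.94 mm ≈ 0.627 m.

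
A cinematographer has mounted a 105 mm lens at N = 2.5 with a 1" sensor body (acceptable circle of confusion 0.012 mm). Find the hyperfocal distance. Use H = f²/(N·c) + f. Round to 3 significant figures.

368 m

Hyperfocal distance H = f²/(N·c) + f = 105²/(2.5 × 0.012) + 105 = 11025/0.03 + 105 ≈ 367605.0 mm ≈ 368 m.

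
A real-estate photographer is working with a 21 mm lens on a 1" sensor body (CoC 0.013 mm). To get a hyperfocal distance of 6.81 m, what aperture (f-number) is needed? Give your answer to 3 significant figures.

f/5

Rearrange H = f²/(N·c) + f for N: N = f² / ((H − f)·c).
N = 21² / ((6810 − 21) × 0.013) = 441 / 88.26 ≈ 5.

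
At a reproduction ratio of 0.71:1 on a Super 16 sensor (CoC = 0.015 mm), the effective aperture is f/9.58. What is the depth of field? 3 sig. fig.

At magnification m, DoF ≈ 2·N_eff·c/m² = 2 × 9.58 × 0.015 / 0.71² = 0.2874 / 0.5041 ≈ 0.57 mm.

0.570 mm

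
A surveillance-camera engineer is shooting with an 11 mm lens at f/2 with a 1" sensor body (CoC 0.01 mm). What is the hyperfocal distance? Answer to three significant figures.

6.06 m

Hyperfocal distance H = f²/(N·c) + f = 11²/(2 × 0.01) + 11 = 121/0.02 + 11 ≈ 6061.0 mm ≈ 6.06 m.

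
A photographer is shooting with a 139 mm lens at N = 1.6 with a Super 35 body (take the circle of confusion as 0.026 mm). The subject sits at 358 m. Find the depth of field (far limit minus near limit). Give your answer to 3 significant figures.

1360 m

Hyperfocal distance H = f²/(N·c) + f = 139²/(1.6 × 0.026) + 139 = 19321/0.0416 + 139 ≈ 464586.1 mm ≈ 464.6 m.
Near limit Dn = s·(H − f)/(H + s − 2f) = 358000 × (464586.1 − 139) / (464586.1 + 358000 − 2 × 139) = 358000 × 464447.1 / 822308.1 ≈ 202202 mm.
Far limit Df = s·(H − f)/(H − s) = 358000 × (464586.1 − 139) / (464586.1 − 358000) = 358000 × 464447.1 / 106586.1 ≈ 1559979 mm.
Depth of field = Df − Dn = 1559979 − 202202 ≈ 1357777 mm ≈ 1360 m.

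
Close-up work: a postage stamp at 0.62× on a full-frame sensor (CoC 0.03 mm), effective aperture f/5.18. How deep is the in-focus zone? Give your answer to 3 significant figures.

0.809 mm

At magnification m, DoF ≈ 2·N_eff·c/m² = 2 × 5.18 × 0.03 / 0.62² = 0.3108 / 0.3844 ≈ 0.809 mm.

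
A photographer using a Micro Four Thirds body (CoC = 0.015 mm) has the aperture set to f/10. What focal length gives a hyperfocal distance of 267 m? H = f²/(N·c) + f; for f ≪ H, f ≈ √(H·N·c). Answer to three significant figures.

200 mm

From H = f²/(N·c) + f, with f ≪ H: f ≈ √(H·N·c) = √(267000 × 10 × 0.015) = √40050 ≈ 200.1 mm.
The +f correction barely moves this — solving exactly, f² + N·c·f − N·c·H = 0 ⇒ f = (−N·c + √((N·c)² + 4·N·c·H))/2 = (−0.15 + √160200)/2 ≈ 200.05 mm, so f ≈ 200 mm.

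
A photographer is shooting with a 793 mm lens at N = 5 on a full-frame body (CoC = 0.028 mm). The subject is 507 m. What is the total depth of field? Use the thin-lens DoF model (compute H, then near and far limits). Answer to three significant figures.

Hyperfocal distance H = f²/(N·c) + f = 793²/(5 × 0.028) + 793 = 628849/0.14 + 793 ≈ 4492571.6 mm ≈ 4493 m.
Near limit Dn = s·(H − f)/(H + s − 2f) = 507000 × (4492571.6 − 793) / (4492571.6 + 507000 − 2 × 793) = 507000 × 4491778.6 / 4997985.6 ≈ 455650 mm.
Far limit Df = s·(H − f)/(H − s) = 507000 × (4492571.6 − 793) / (4492571.6 − 507000) = 507000 × 4491778.6 / 3985571.6 ≈ 571394 mm.
Depth of field = Df − Dn = 571394 − 455650 ≈ 115744 mm ≈ 116 m.

116 m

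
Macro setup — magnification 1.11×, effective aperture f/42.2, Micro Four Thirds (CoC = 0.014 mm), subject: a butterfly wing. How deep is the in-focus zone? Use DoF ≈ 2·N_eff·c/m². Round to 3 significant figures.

At magnification m, DoF ≈ 2·N_eff·c/m² = 2 × 42.2 × 0.014 / 1.11² = 1.182 / 1.232 ≈ 0.959 mm.

0.959 mm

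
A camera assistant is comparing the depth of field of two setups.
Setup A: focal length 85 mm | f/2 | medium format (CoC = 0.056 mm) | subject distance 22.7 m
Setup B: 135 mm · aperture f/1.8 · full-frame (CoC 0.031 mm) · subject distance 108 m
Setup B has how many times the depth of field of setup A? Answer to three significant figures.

4.41

Setup A: H = 85²/(2×0.056) + 85 ≈ 64593.9 mm; DoF = Df − Dn = 34954 − 16808 ≈ 18146 mm.
Setup B: H = 135²/(1.8×0.031) + 135 ≈ 326747.9 mm; DoF = Df − Dn = 161255 − 81188 ≈ 80067 mm.
Ratio = 80067 / 18146 ≈ 4.41.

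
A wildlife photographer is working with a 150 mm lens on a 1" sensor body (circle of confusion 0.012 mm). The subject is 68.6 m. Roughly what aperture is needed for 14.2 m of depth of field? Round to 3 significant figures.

f/2.81

Write h = H − f = f²/(N·c). The thin-lens limits are Dn = s·h/(h + (s−f)) and Df = s·h/(h − (s−f)), so DoF = Df − Dn = 2·s·(s−f)·h / (h² − (s−f)²).
That is a quadratic in h: DoF·h² − 2·s·(s−f)·h − DoF·(s−f)² = 0 ⇒ h = (s−f)·(s + √(s² + DoF²)) / DoF = 68450 × (68600 + √(68600² + 14200²)) / 14200 = 68450 × (68600 + 70054.3) / 14200 ≈ 668372 mm.
Then N = f²/(c·h) = 150² / (0.012 × 668372) = 22500 / 8020.5 ≈ 2.81.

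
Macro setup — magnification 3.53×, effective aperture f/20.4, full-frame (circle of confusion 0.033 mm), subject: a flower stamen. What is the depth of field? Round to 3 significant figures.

At magnification m, DoF ≈ 2·N_eff·c/m² = 2 × 20.4 × 0.033 / 3.53² = 1.346 / 12.46 ≈ 0.108 mm.

0.108 mm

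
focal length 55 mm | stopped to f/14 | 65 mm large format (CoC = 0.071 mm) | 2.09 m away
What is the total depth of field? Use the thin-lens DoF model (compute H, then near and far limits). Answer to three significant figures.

Hyperfocal distance H = f²/(N·c) + f = 55²/(14 × 0.071) + 55 = 3025/0.994 + 55 ≈ 3098.3 mm ≈ 3.098 m.
Near limit Dn = s·(H − f)/(H + s − 2f) = 2090 × (3098.3 − 55) / (3098.3 + 2090 − 2 × 55) = 2090 × 3043.3 / 5078.3 ≈ 1252.5 mm.
Far limit Df = s·(H − f)/(H − s) = 2090 × (3098.3 − 55) / (3098.3 − 2090) = 2090 × 3043.3 / 1008.3 ≈ 6308.3 mm.
Depth of field = Df − Dn = 6308.3 − 1252.5 ≈ 5055.8 mm ≈ 5.06 m.

5.06 m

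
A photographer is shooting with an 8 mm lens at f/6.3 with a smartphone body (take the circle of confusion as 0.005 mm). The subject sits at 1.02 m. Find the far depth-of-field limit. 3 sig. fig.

2.03 m

Hyperfocal distance H = f²/(N·c) + f = 8²/(6.3 × 0.005) + 8 = 64/0.0315 + 8 ≈ 2039.7 mm ≈ 2.040 m.
Far limit Df = s·(H − f)/(H − s) = 1020 × (2039.7 − 8) / (2039.7 − 1020) = 1020 × 2031.7 / 1019.7 ≈ 2032.3 mm ≈ 2.03 m.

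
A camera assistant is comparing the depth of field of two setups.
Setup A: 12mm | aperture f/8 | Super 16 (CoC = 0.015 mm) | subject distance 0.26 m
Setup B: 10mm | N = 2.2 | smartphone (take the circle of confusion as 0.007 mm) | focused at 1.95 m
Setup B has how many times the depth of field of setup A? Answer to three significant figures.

Setup A: H = 12²/(8×0.015) + 12 ≈ 1212.0 mm; DoF = Df − Dn = 327.73 − 215.47 ≈ 112.26 mm.
Setup B: H = 10²/(2.2×0.007) + 10 ≈ 6503.5 mm; DoF = Df − Dn = 2780.8 − 1501.4 ≈ 1279.4 mm.
Ratio = 1279.4 / 112.26 ≈ 11.4.

11.4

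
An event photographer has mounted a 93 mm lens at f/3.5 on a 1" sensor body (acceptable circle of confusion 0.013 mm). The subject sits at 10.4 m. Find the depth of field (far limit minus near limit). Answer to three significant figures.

Hyperfocal distance H = f²/(N·c) + f = 93²/(3.5 × 0.013) + 93 = 8649/0.0455 + 93 ≈ 190180.9 mm ≈ 190.2 m.
Near limit Dn = s·(H − f)/(H + s − 2f) = 10400 × (190180.9 − 93) / (190180.9 + 10400 − 2 × 93) = 10400 × 190087.9 / 200394.9 ≈ 9865.1 mm.
Far limit Df = s·(H − f)/(H − s) = 10400 × (190180.9 − 93) / (190180.9 − 10400) = 10400 × 190087.9 / 179780.9 ≈ 10996.2 mm.
Depth of field = Df − Dn = 10996.2 − 9865.1 ≈ 1131.1 mm ≈ 1.13 m.

1.13 m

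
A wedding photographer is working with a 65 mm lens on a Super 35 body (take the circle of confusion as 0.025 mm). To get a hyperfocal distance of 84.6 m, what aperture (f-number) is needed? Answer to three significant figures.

f/2.00

Rearrange H = f²/(N·c) + f for N: N = f² / ((H − f)·c).
N = 65² / ((84600 − 65) × 0.025) = 4225 / 2113 ≈ 2.00.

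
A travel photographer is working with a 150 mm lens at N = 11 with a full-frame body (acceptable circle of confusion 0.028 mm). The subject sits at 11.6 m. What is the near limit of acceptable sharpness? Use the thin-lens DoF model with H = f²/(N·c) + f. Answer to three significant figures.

10.0 m

Hyperfocal distance H = f²/(N·c) + f = 150²/(11 × 0.028) + 150 = 22500/0.308 + 150 ≈ 73201.9 mm ≈ 73.20 m.
Near limit Dn = s·(H − f)/(H + s − 2f) = 11600 × (73201.9 − 150) / (73201.9 + 11600 − 2 × 150) = 11600 × 73051.9 / 84501.9 ≈ 10028 mm ≈ 10.0 m.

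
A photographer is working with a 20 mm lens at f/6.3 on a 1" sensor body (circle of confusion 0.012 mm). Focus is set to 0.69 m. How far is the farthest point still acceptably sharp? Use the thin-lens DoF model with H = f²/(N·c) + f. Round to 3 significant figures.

0.790 m

Hyperfocal distance H = f²/(N·c) + f = 20²/(6.3 × 0.012) + 20 = 400/0.0756 + 20 ≈ 5311.0 mm ≈ 5.311 m.
Far limit Df = s·(H − f)/(H − s) = 690 × (5311.0 − 20) / (5311.0 − 690) = 690 × 5291.0 / 4621.0 ≈ 790.04 mm ≈ 0.790 m.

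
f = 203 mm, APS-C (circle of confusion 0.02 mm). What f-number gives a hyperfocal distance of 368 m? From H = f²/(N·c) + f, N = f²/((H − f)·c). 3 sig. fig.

f/5.60

Rearrange H = f²/(N·c) + f for N: N = f² / ((H − f)·c).
N = 203² / ((368000 − 203) × 0.02) = 41209 / 7356 ≈ 5.60.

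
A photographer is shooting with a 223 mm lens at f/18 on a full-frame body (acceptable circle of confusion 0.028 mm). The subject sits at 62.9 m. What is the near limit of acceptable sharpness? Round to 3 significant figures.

38.5 m

Hyperfocal distance H = f²/(N·c) + f = 223²/(18 × 0.028) + 223 = 49729/0.504 + 223 ≈ 98891.7 mm ≈ 98.89 m.
Near limit Dn = s·(H − f)/(H + s − 2f) = 62900 × (98891.7 − 223) / (98891.7 + 62900 − 2 × 223) = 62900 × 98668.7 / 161345.7 ≈ 38466 mm ≈ 38.5 m.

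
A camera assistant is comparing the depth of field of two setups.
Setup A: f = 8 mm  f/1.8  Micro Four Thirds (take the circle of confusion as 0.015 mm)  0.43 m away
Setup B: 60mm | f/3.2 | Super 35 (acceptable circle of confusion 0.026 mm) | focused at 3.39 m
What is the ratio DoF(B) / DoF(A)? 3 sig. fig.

Setup A: H = 8²/(1.8×0.015) + 8 ≈ 2378.4 mm; DoF = Df − Dn = 523.13 − 365.02 ≈ 158.11 mm.
Setup B: H = 60²/(3.2×0.026) + 60 ≈ 43329.2 mm; DoF = Df − Dn = 3672.65 − 3147.75 ≈ 524.90 mm.
Ratio = 524.90 / 158.11 ≈ 3.32.

3.32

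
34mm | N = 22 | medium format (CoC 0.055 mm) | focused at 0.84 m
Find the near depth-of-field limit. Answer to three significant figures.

456 mm

Hyperfocal distance H = f²/(N·c) + f = 34²/(22 × 0.055) + 34 = 1156/1.21 + 34 ≈ 989.4 mm ≈ 0.989 m.
Near limit Dn = s·(H − f)/(H + s − 2f) = 840 × (989.4 − 34) / (989.4 + 840 − 2 × 34) = 840 × 955.4 / 1761.4 ≈ 455.62 mm.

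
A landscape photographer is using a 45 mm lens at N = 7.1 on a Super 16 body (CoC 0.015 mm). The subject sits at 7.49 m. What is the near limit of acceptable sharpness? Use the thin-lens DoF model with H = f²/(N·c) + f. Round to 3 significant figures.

Hyperfocal distance H = f²/(N·c) + f = 45²/(7.1 × 0.015) + 45 = 2025/0.1065 + 45 ≈ 19059.1 mm ≈ 19.06 m.
Near limit Dn = s·(H − f)/(H + s − 2f) = 7490 × (19059.1 − 45) / (19059.1 + 7490 − 2 × 45) = 7490 × 19014.1 / 26459.1 ≈ 5382.5 mm ≈ 5.38 m.

5.38 m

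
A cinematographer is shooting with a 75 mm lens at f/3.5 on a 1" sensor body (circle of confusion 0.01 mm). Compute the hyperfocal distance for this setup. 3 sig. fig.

161 m

Hyperfocal distance H = f²/(N·c) + f = 75²/(3.5 × 0.01) + 75 = 5625/0.035 + 75 ≈ 160789.3 mm ≈ 161 m.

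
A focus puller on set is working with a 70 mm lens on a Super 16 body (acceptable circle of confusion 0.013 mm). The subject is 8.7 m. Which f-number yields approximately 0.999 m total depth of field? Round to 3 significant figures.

f/2.50

Write h = H − f = f²/(N·c). The thin-lens limits are Dn = s·h/(h + (s−f)) and Df = s·h/(h − (s−f)), so DoF = Df − Dn = 2·s·(s−f)·h / (h² − (s−f)²).
That is a quadratic in h: DoF·h² − 2·s·(s−f)·h − DoF·(s−f)² = 0 ⇒ h = (s−f)·(s + √(s² + DoF²)) / DoF = 8630 × (8700 + √(8700² + 999²)) / 999 = 8630 × (8700 + 8757.17) / 999 ≈ 150806 mm.
Then N = f²/(c·h) = 70² / (0.013 × 150806) = 4900 / 1960.5 ≈ 2.50.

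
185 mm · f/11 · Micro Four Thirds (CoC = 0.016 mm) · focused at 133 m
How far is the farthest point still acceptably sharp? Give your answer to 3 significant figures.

Hyperfocal distance H = f²/(N·c) + f = 185²/(11 × 0.016) + 185 = 34225/0.176 + 185 ≈ 194645.2 mm ≈ 194.6 m.
Far limit Df = s·(H − f)/(H − s) = 133000 × (194645.2 − 185) / (194645.2 − 133000) = 133000 × 194460.2 / 61645.2 ≈ 419549 mm ≈ 420 m.

420 m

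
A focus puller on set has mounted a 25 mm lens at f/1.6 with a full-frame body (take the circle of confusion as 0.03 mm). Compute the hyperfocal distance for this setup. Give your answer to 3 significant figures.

Hyperfocal distance H = f²/(N·c) + f = 25²/(1.6 × 0.03) + 25 = 625/0.048 + 25 ≈ 13045.8 mm ≈ 13.0 m.

13.0 m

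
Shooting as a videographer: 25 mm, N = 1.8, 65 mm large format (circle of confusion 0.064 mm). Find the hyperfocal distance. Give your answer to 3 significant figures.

5.45 m

Hyperfocal distance H = f²/(N·c) + f = 25²/(1.8 × 0.064) + 25 = 625/0.1152 + 25 ≈ 5450.3 mm ≈ 5.45 m.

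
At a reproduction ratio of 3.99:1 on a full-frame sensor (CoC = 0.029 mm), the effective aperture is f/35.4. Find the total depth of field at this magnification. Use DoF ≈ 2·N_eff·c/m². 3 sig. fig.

At magnification m, DoF ≈ 2·N_eff·c/m² = 2 × 35.4 × 0.029 / 3.99² = 2.053 / 15.92 ≈ 0.129 mm.

0.129 mm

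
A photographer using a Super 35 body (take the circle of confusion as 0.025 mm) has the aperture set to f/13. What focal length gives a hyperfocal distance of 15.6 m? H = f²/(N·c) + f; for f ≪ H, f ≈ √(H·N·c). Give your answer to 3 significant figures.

71.0 mm

From H = f²/(N·c) + f, with f ≪ H: f ≈ √(H·N·c) = √(15600 × 13 × 0.025) = √5070.0 ≈ 71.20 mm.
Exact: f² + N·c·f − N·c·H = 0 ⇒ f = (−N·c + √((N·c)² + 4·N·c·H))/2 = (−0.325 + √20280)/2 ≈ 71.042 mm ≈ 71.0 mm.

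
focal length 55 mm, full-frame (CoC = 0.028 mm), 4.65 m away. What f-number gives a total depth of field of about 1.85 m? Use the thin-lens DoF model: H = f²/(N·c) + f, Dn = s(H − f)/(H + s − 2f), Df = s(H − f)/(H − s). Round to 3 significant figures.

f/4.51

Write h = H − f = f²/(N·c). The thin-lens limits are Dn = s·h/(h + (s−f)) and Df = s·h/(h − (s−f)), so DoF = Df − Dn = 2·s·(s−f)·h / (h² − (s−f)²).
That is a quadratic in h: DoF·h² − 2·s·(s−f)·h − DoF·(s−f)² = 0 ⇒ h = (s−f)·(s + √(s² + DoF²)) / DoF = 4595 × (4650 + √(4650² + 1850²)) / 1850 = 4595 × (4650 + 5004.50) / 1850 ≈ 23980 mm.
Then N = f²/(c·h) = 55² / (0.028 × 23980) = 3025 / 671.43 ≈ 4.51.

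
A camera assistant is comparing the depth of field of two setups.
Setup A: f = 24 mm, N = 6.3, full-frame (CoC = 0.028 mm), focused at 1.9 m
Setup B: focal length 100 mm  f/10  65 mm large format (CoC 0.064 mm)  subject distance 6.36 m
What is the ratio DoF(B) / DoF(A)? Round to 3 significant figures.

Setup A: H = 24²/(6.3×0.028) + 24 ≈ 3289.3 mm; DoF = Df − Dn = 4465.6 − 1206.7 ≈ 3258.9 mm.
Setup B: H = 100²/(10×0.064) + 100 ≈ 15725.0 mm; DoF = Df − Dn = 10611.3 − 4540.8 ≈ 6070.5 mm.
Ratio = 6070.5 / 3258.9 ≈ 1.86.

1.86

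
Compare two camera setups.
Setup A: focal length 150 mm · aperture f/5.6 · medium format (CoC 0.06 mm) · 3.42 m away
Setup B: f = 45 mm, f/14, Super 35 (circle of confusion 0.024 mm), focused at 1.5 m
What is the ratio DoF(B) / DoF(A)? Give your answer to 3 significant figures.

Setup A: H = 150²/(5.6×0.06) + 150 ≈ 67114.3 mm; DoF = Df − Dn = 3595.58 − 3260.77 ≈ 334.81 mm.
Setup B: H = 45²/(14×0.024) + 45 ≈ 6071.8 mm; DoF = Df − Dn = 1977.38 − 1208.29 ≈ 769.09 mm.
Ratio = 769.09 / 334.81 ≈ 2.30.

2.30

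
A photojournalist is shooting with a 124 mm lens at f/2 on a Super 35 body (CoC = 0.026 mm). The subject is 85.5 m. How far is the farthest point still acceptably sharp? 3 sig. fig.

120 m

Hyperfocal distance H = f²/(N·c) + f = 124²/(2 × 0.026) + 124 = 15376/0.052 + 124 ≈ 295816.3 mm ≈ 295.8 m.
Far limit Df = s·(H − f)/(H − s) = 85500 × (295816.3 − 124) / (295816.3 − 85500) = 85500 × 295692.3 / 210316.3 ≈ 120208 mm ≈ 120 m.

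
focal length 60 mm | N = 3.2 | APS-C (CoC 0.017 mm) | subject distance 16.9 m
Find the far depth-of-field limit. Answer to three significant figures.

22.7 m

Hyperfocal distance H = f²/(N·c) + f = 60²/(3.2 × 0.017) + 60 = 3600/0.0544 + 60 ≈ 66236.5 mm ≈ 66.24 m.
Far limit Df = s·(H − f)/(H − s) = 16900 × (66236.5 − 60) / (66236.5 − 16900) = 16900 × 66176.5 / 49336.5 ≈ 22668 mm ≈ 22.7 m.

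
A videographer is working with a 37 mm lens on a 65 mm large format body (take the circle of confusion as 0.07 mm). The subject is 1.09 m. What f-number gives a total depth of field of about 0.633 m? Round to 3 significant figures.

f/5

Write h = H − f = f²/(N·c). The thin-lens limits are Dn = s·h/(h + (s−f)) and Df = s·h/(h − (s−f)), so DoF = Df − Dn = 2·s·(s−f)·h / (h² − (s−f)²).
That is a quadratic in h: DoF·h² − 2·s·(s−f)·h − DoF·(s−f)² = 0 ⇒ h = (s−f)·(s + √(s² + DoF²)) / DoF = 1053 × (1090 + √(1090² + 633²)) / 633 = 1053 × (1090 + 1260.47) / 633 ≈ 3910.0 mm.
Then N = f²/(c·h) = 37² / (0.07 × 3910.0) = 1369 / 273.70 ≈ 5.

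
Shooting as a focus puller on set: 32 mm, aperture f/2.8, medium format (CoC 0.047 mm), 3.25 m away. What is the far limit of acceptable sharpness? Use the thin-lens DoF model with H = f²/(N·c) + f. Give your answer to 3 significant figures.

5.54 m

Hyperfocal distance H = f²/(N·c) + f = 32²/(2.8 × 0.047) + 32 = 1024/0.1316 + 32 ≈ 7813.2 mm ≈ 7.813 m.
Far limit Df = s·(H − f)/(H − s) = 3250 × (7813.2 − 32) / (7813.2 − 3250) = 3250 × 7781.2 / 4563.2 ≈ 5541.9 mm ≈ 5.54 m.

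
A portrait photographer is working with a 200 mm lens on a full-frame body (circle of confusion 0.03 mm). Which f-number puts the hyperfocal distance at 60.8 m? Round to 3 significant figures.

f/22

Rearrange H = f²/(N·c) + f for N: N = f² / ((H − f)·c).
N = 200² / ((60800 − 200) × 0.03) = 40000 / 1818 ≈ 22.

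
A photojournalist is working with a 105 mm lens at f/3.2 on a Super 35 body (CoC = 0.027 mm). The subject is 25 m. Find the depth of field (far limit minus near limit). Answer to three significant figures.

10.1 m

Hyperfocal distance H = f²/(N·c) + f = 105²/(3.2 × 0.027) + 105 = 11025/0.0864 + 105 ≈ 127709.2 mm ≈ 127.7 m.
Near limit Dn = s·(H − f)/(H + s − 2f) = 25000 × (127709.2 − 105) / (127709.2 + 25000 − 2 × 105) = 25000 × 127604.2 / 152499.2 ≈ 20919 mm.
Far limit Df = s·(H − f)/(H − s) = 25000 × (127709.2 − 105) / (127709.2 − 25000) = 25000 × 127604.2 / 102709.2 ≈ 31060 mm.
Depth of field = Df − Dn = 31060 − 20919 ≈ 10141 mm ≈ 10.1 m.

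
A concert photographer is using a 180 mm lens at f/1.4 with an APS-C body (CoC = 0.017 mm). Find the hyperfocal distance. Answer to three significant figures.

Hyperfocal distance H = f²/(N·c) + f = 180²/(1.4 × 0.017) + 180 = 32400/0.0238 + 180 ≈ 1361524.5 mm ≈ 1360 m.

1360 m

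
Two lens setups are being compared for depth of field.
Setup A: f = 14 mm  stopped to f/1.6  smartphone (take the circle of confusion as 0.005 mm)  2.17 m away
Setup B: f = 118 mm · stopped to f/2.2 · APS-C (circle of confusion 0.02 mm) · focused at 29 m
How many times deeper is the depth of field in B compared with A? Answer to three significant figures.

Setup A: H = 14²/(1.6×0.005) + 14 ≈ 24514.0 mm; DoF = Df − Dn = 2379.39 − 1994.49 ≈ 384.90 mm.
Setup B: H = 118²/(2.2×0.02) + 118 ≈ 316572.5 mm; DoF = Df − Dn = 31912.6 − 26574.6 ≈ 5338.0 mm.
Ratio = 5338.0 / 384.90 ≈ 13.9.

13.9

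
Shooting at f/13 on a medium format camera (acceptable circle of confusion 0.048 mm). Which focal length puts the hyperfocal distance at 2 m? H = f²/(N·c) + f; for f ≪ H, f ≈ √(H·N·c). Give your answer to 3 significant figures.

35.0 mm

From H = f²/(N·c) + f, with f ≪ H: f ≈ √(H·N·c) = √(2000 × 13 × 0.048) = √1248.0 ≈ 35.33 mm.
Exact: f² + N·c·f − N·c·H = 0 ⇒ f = (−N·c + √((N·c)² + 4·N·c·H))/2 = (−0.624 + √4992.4)/2 ≈ 35.016 mm ≈ 35.0 mm.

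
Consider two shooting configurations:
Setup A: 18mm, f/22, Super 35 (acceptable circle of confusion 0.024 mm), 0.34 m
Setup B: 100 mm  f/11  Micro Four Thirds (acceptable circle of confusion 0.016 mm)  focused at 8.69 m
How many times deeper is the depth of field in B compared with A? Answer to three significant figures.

Setup A: H = 18²/(22×0.024) + 18 ≈ 631.6 mm; DoF = Df − Dn = 715.40 − 222.99 ≈ 492.41 mm.
Setup B: H = 100²/(11×0.016) + 100 ≈ 56918.2 mm; DoF = Df − Dn = 10237.8 − 7548.7 ≈ 2689.1 mm.
Ratio = 2689.1 / 492.41 ≈ 5.46.

5.46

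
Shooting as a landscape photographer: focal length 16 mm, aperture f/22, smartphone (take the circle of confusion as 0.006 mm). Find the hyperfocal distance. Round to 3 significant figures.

Hyperfocal distance H = f²/(N·c) + f = 16²/(22 × 0.006) + 16 = 256/0.132 + 16 ≈ 1955.4 mm ≈ 1.96 m.

1.96 m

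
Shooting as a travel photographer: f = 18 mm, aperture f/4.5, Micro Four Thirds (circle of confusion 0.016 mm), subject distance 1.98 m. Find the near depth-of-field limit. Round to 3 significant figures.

Hyperfocal distance H = f²/(N·c) + f = 18²/(4.5 × 0.016) + 18 = 324/0.072 + 18 ≈ 4518.0 mm ≈ 4.518 m.
Near limit Dn = s·(H − f)/(H + s − 2f) = 1980 × (4518.0 − 18) / (4518.0 + 1980 − 2 × 18) = 1980 × 4500.0 / 6462.0 ≈ 1378.8 mm ≈ 1.38 m.

1.38 m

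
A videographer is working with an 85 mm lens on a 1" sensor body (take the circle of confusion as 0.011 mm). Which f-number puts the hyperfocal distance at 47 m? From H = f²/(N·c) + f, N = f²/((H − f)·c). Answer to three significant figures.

f/14

Rearrange H = f²/(N·c) + f for N: N = f² / ((H − f)·c).
N = 85² / ((47000 − 85) × 0.011) = 7225 / 516.1 ≈ 14.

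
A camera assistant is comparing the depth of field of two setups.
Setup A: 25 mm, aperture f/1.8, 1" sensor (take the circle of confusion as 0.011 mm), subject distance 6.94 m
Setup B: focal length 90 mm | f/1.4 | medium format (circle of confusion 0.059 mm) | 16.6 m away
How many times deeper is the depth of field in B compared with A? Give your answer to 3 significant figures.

1.80

Setup A: H = 25²/(1.8×0.011) + 25 ≈ 31590.7 mm; DoF = Df − Dn = 8886.8 − 5692.9 ≈ 3193.9 mm.
Setup B: H = 90²/(1.4×0.059) + 90 ≈ 98153.0 mm; DoF = Df − Dn = 19960.6 − 14207.9 ≈ 5752.7 mm.
Ratio = 5752.7 / 3193.9 ≈ 1.80.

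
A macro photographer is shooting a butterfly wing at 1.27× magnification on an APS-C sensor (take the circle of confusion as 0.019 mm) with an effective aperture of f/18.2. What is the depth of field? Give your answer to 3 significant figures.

At magnification m, DoF ≈ 2·N_eff·c/m² = 2 × 18.2 × 0.019 / 1.27² = 0.6916 / 1.613 ≈ 0.429 mm.

0.429 mm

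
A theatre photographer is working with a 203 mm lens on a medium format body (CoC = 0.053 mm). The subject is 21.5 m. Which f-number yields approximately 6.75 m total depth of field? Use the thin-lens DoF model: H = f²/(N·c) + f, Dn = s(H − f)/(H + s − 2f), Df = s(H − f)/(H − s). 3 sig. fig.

f/5.60

Write h = H − f = f²/(N·c). The thin-lens limits are Dn = s·h/(h + (s−f)) and Df = s·h/(h − (s−f)), so DoF = Df − Dn = 2·s·(s−f)·h / (h² − (s−f)²).
That is a quadratic in h: DoF·h² − 2·s·(s−f)·h − DoF·(s−f)² = 0 ⇒ h = (s−f)·(s + √(s² + DoF²)) / DoF = 21297 × (21500 + √(21500² + 6750²)) / 6750 = 21297 × (21500 + 22534.7) / 6750 ≈ 138934 mm.
Then N = f²/(c·h) = 203² / (0.053 × 138934) = 41209 / 7363.5 ≈ 5.60.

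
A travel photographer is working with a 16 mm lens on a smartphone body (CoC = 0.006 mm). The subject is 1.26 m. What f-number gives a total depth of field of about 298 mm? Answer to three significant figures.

f/4

Write h = H − f = f²/(N·c). The thin-lens limits are Dn = s·h/(h + (s−f)) and Df = s·h/(h − (s−f)), so DoF = Df − Dn = 2·s·(s−f)·h / (h² − (s−f)²).
That is a quadratic in h: DoF·h² − 2·s·(s−f)·h − DoF·(s−f)² = 0 ⇒ h = (s−f)·(s + √(s² + DoF²)) / DoF = 1244 × (1260 + √(1260² + 298²)) / 298 = 1244 × (1260 + 1294.76) / 298 ≈ 10665 mm.
Then N = f²/(c·h) = 16² / (0.006 × 10665) = 256 / 63.989 ≈ 4.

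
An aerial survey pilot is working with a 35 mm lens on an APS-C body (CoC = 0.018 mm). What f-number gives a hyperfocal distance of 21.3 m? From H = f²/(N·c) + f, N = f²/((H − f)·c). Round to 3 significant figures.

Rearrange H = f²/(N·c) + f for N: N = f² / ((H − f)·c).
N = 35² / ((21300 − 35) × 0.018) = 1225 / 382.8 ≈ 3.20.

f/3.20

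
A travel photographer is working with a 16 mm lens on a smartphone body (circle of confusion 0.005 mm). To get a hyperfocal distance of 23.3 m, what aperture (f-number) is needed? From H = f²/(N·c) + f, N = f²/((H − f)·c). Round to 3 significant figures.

f/2.20

Rearrange H = f²/(N·c) + f for N: N = f² / ((H − f)·c).
N = 16² / ((23300 − 16) × 0.005) = 256 / 116.4 ≈ 2.20.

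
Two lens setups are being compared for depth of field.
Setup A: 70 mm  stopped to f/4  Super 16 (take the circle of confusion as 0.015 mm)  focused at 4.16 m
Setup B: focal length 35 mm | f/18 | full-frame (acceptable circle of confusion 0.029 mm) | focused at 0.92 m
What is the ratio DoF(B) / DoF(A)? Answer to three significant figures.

Setup A: H = 70²/(4×0.015) + 70 ≈ 81736.7 mm; DoF = Df − Dn = 4379.32 − 3961.60 ≈ 417.72 mm.
Setup B: H = 35²/(18×0.029) + 35 ≈ 2381.7 mm; DoF = Df − Dn = 1477.01 − 668.06 ≈ 808.95 mm.
Ratio = 808.95 / 417.72 ≈ 1.94.

1.94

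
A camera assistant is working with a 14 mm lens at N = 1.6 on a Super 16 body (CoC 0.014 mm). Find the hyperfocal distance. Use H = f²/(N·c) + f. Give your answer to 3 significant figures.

8.76 m

Hyperfocal distance H = f²/(N·c) + f = 14²/(1.6 × 0.014) + 14 = 196/0.0224 + 14 ≈ 8764.0 mm ≈ 8.76 m.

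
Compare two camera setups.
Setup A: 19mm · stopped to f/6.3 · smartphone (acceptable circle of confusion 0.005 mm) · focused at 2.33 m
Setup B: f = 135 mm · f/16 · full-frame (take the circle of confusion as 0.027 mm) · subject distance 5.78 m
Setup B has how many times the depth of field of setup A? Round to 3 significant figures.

Setup A: H = 19²/(6.3×0.005) + 19 ≈ 11479.3 mm; DoF = Df − Dn = 2918.53 − 1939.00 ≈ 979.53 mm.
Setup B: H = 135²/(16×0.027) + 135 ≈ 42322.5 mm; DoF = Df − Dn = 6672.9 − 5097.9 ≈ 1575.0 mm.
Ratio = 1575.0 / 979.53 ≈ 1.61.

1.61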